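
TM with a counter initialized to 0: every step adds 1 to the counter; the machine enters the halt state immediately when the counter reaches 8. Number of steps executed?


Counter starts at 0. Counting sequence:
  Step 1: counter = 1
  Step 2: counter = 2
  Step 3: counter = 3
  Step 4: counter = 4
  Step 5: counter = 5
  Step 6: counter = 6
  Step 7: counter = 7
  Step 8: counter = 8
Counter reached 8 -> halt
Total steps = 8

8


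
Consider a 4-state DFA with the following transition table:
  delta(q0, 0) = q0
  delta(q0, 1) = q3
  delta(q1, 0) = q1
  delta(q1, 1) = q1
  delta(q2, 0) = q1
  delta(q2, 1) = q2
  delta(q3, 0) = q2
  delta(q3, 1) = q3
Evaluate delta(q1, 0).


Looking up transition function:
delta(q1, 0) in the table
Row: q1, Column: 0
Result: q1

q1


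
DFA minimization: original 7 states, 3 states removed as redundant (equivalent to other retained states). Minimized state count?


Original DFA: 7 states
Redundant states removed: 3
Minimized states = original - removed
= 7 - 3
= 4

4


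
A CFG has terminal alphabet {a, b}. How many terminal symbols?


Terminal symbols: a, b
Counting each: a (#1), b (#2)
Total = 2

2


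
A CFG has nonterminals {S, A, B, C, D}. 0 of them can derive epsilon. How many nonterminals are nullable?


Nonterminals: {S, A, B, C, D}
A nonterminal is nullable if it can derive epsilon
Counting nullable nonterminals: 0
Total nullable = 0

0


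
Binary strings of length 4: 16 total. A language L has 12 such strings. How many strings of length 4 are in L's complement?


Alphabet: {0,1}
String length: 4
Total strings of length 4 = 2^4 = 16
Strings in L = 12
Complement = total - |L|
= 16 - 12
= 4

4


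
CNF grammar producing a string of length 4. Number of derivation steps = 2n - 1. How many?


Chomsky Normal Form derivation:
String length n = 4
Each step either:
  - Splits a nonterminal into two (n-1 such steps)
  - Converts a nonterminal to terminal (n such steps)
Total = (n-1) + n = 2n - 1
= 2(4) - 1
= 8 - 1
= 7

7


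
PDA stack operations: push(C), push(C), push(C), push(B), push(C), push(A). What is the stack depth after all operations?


Tracing stack operations:
  push(C) -> stack = [C], depth=1
  push(C) -> stack = [C,C], depth=2
  push(C) -> stack = [C,C,C], depth=3
  push(B) -> stack = [C,C,C,B], depth=4
  push(C) -> stack = [C,C,C,B,C], depth=5
  push(A) -> stack = [C,C,C,B,C,A], depth=6
Final depth = 6

6


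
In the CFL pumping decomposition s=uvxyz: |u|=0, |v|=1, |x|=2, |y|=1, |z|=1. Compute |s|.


|s| = |u| + |v| + |x| + |y| + |z|
= 0 + 1 + 2 + 1 + 1
= 1 + 2 + 2
= 3 + 2
= 5

5


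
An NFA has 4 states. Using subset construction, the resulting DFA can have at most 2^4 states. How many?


NFA has 4 states
Subset construction: each DFA state = subset of NFA states
Maximum subsets = 2^4
2^4 = 16

16


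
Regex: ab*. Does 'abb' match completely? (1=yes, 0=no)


Pattern: ab*
String: 'abb'
Pattern requires: exactly one 'a' followed by zero or more 'b's
First char is 'a' -> OK
Rest 'bb': all b's? Yes
Result: 1

1


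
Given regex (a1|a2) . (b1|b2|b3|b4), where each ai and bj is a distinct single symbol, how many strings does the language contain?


First group: 2 alternatives
Second group: 4 alternatives
Concatenation: each choice from group 1 pairs with each from group 2
Total = 2 x 4 = 8

8


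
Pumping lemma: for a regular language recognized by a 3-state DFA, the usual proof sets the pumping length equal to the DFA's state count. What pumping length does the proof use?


Pumping lemma for regular languages (standard proof):
Take p = |Q|, the number of DFA states.
Any string of length >= |Q| passes through |Q|+1 states while reading its first |Q| symbols,
so by pigeonhole some state repeats, giving the loop that can be pumped.
Here |Q| = 3
Therefore the proof uses p = 3

3


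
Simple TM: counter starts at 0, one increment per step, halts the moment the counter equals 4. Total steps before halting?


Counter starts at 0. Counting sequence:
  Step 1: counter = 1
  Step 2: counter = 2
  Step 3: counter = 3
  Step 4: counter = 4
Counter reached 4 -> halt
Total steps = 4

4


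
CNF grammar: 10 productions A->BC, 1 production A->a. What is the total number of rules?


CNF allows two rule forms:
  A -> BC (binary): 10 rules
  A -> a (terminal): 1 rule
Total = 10 + 1 = 11

11


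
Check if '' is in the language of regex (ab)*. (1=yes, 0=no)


Pattern: (ab)*
String: ''
Pattern requires: zero or more repetitions of 'ab'
Pairs: []
All pairs are 'ab'? Yes
Result: 1

1


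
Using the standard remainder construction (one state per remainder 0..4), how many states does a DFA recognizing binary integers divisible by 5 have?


Divisibility by 5 is tracked via the remainder mod 5: 0, 1, ..., 4
The construction assigns one state to each remainder
Number of remainders = 5

5


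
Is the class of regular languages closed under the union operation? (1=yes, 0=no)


Regular languages are closed under:
- Union (DFA product construction)
- Intersection (DFA product construction)
- Complement (swap accept/reject states)
- Concatenation (NFA construction)
- Kleene star (NFA construction)
union is in this list
Therefore: closed

1


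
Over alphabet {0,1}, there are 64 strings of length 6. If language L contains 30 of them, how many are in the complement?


Alphabet: {0,1}
String length: 6
Total strings of length 6 = 2^6 = 64
Strings in L = 30
Complement = total - |L|
= 64 - 30
= 34

34


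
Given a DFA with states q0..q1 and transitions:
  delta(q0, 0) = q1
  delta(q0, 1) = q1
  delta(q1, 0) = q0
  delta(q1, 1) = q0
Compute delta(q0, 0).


Looking up transition function:
delta(q0, 0) in the table
Row: q0, Column: 0
Result: q1

q1


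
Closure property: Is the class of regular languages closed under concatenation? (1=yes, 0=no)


Regular languages are closed under all standard operations:
- Union: Yes (product construction)
- Intersection: Yes (product construction)
- Complement: Yes (swap accept/reject)
- Concatenation: Yes (NFA construction)
Operation: concatenation -> Closed

1


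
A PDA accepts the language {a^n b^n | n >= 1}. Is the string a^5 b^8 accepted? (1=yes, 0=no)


Language requires equal numbers of a's and b's
PDA pushes for each 'a', pops for each 'b'
Number of a's = 5
Number of b's = 8
5 != 8 -> Reject

0


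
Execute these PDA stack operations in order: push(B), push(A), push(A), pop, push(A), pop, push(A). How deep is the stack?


Tracing stack operations:
  push(B) -> stack = [B], depth=1
  push(A) -> stack = [B,A], depth=2
  push(A) -> stack = [B,A,A], depth=3
  pop -> removed A, stack = [B,A], depth=2
  push(A) -> stack = [B,A,A], depth=3
  pop -> removed A, stack = [B,A], depth=2
  push(A) -> stack = [B,A,A], depth=3
Final depth = 3

3


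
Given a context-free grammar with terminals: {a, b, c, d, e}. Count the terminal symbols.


Terminal symbols: a, b, c, d, e
Counting each: a (#1), b (#2), c (#3), d (#4), e (#5)
Total = 5

5


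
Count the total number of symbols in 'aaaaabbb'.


String: 'aaaaabbb'
Counting characters:
  'a' appears 5 time(s)
  'b' appears 3 time(s)
Total length = 5 + 3 = 8

8


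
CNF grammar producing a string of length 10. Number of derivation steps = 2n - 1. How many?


Chomsky Normal Form derivation:
String length n = 10
Each step either:
  - Splits a nonterminal into two (n-1 such steps)
  - Converts a nonterminal to terminal (n such steps)
Total = (n-1) + n = 2n - 1
= 2(10) - 1
= 20 - 1
= 19

19


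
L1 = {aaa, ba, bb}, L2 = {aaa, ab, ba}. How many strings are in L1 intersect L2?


L1 = {aaa, ba, bb}
L2 = {aaa, ab, ba}
Checking each string in L1 against L2:
  'aaa': in L2? Yes
  'ba': in L2? Yes
  'bb': in L2? No
Intersection = {aaa, ba}
|L1 ∩ L2| = 2

2


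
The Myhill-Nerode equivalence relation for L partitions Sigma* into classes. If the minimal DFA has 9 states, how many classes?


Myhill-Nerode theorem:
Number of equivalence classes = number of states in minimal DFA
Minimal DFA states = 9
Therefore equivalence classes = 9

9


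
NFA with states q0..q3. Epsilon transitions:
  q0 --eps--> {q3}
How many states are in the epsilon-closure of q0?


Starting from q0
Initialize closure = {q0}
Follow epsilon from q0 -> add q3
Final closure: {q0, q3}
Size = 2

2


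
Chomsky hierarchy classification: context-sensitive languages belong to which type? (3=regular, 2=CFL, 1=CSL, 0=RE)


Chomsky hierarchy levels:
  Type 3: Regular (DFA/NFA/regex)
  Type 2: Context-free (PDA)
  Type 1: Context-sensitive
  Type 0: Recursively enumerable (TM)
'context-sensitive' corresponds to Type 1

1


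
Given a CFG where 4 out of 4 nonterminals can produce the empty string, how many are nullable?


Nonterminals: {S, A, B, C}
A nonterminal is nullable if it can derive epsilon
Counting nullable nonterminals: 4
Total nullable = 4

4


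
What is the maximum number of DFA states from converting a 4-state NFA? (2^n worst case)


NFA has 4 states
Subset construction: each DFA state = subset of NFA states
Maximum subsets = 2^4
2^4 = 16

16


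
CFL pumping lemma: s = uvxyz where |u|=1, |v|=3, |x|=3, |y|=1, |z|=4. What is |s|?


|s| = |u| + |v| + |x| + |y| + |z|
= 1 + 3 + 3 + 1 + 4
= 4 + 3 + 5
= 7 + 5
= 12

12


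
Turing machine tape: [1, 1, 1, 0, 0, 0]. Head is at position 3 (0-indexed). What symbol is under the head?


Tape: [1, 1, 1, 0, 0, 0]
Positions: 0 1 2 3 4 5
Values:    1 1 1 0 0 0
Head at position 3
tape[3] = 0

0


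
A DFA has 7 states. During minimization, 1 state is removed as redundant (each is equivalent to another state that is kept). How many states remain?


Original DFA: 7 states
Redundant states removed: 1
Minimized states = original - removed
= 7 - 1
= 6

6


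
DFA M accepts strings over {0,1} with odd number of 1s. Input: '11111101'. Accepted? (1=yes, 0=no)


DFA has 2 states: q_even (start, accept=no) and q_odd
Processing string '11111101' character by character:
  Position 0: read '1', 1-count=1 -> q_odd
  Position 1: read '1', 1-count=2 -> q_even
  Position 2: read '1', 1-count=3 -> q_odd
  Position 3: read '1', 1-count=4 -> q_even
  Position 4: read '1', 1-count=5 -> q_odd
  Position 5: read '1', 1-count=6 -> q_even
  Position 6: read '0', 1-count=6 -> q_even (no change)
  Position 7: read '1', 1-count=7 -> q_odd
Final state: q_odd, total 1s = 7 (odd); the DFA requires an odd count -> accept

1


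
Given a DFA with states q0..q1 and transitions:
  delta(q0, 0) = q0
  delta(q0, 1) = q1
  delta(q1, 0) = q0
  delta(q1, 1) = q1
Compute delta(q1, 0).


Looking up transition function:
delta(q1, 0) in the table
Row: q1, Column: 0
Result: q0

q0


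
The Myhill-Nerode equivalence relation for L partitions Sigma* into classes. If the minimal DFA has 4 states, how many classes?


Myhill-Nerode theorem:
Number of equivalence classes = number of states in minimal DFA
Minimal DFA states = 4
Therefore equivalence classes = 4

4


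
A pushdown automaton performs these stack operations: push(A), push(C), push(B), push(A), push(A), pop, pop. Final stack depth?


Tracing stack operations:
  push(A) -> stack = [A], depth=1
  push(C) -> stack = [A,C], depth=2
  push(B) -> stack = [A,C,B], depth=3
  push(A) -> stack = [A,C,B,A], depth=4
  push(A) -> stack = [A,C,B,A,A], depth=5
  pop -> removed A, stack = [A,C,B,A], depth=4
  pop -> removed A, stack = [A,C,B], depth=3
Final depth = 3

3


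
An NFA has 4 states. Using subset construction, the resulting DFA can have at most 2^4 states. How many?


NFA has 4 states
Subset construction: each DFA state = subset of NFA states
Maximum subsets = 2^4
2^4 = 16

16


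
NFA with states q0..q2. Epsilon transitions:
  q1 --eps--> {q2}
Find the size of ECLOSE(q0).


Starting from q0
Initialize closure = {q0}
q0 has no outgoing epsilon transitions -> nothing to add
Final closure: {q0}
Size = 1

1


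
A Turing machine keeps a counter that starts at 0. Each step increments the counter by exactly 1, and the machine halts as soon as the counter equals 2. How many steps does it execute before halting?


Counter starts at 0. Counting sequence:
  Step 1: counter = 1
  Step 2: counter = 2
Counter reached 2 -> halt
Total steps = 2

2


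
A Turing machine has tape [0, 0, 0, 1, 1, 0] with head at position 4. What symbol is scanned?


Tape: [0, 0, 0, 1, 1, 0]
Positions: 0 1 2 3 4 5
Values:    0 0 0 1 1 0
Head at position 4
tape[4] = 1

1


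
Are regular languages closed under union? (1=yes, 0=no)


Regular languages are closed under:
- Union (DFA product construction)
- Intersection (DFA product construction)
- Complement (swap accept/reject states)
- Concatenation (NFA construction)
- Kleene star (NFA construction)
union is in this list
Therefore: closed

1


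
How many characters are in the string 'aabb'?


String: 'aabb'
Counting characters:
  'a' appears 2 time(s)
  'b' appears 2 time(s)
Total length = 2 + 2 = 4

4


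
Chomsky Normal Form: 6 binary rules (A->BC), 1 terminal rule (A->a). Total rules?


CNF allows two rule forms:
  A -> BC (binary): 6 rules
  A -> a (terminal): 1 rule
Total = 6 + 1 = 7

7


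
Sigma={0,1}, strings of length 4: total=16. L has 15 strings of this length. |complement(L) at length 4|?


Alphabet: {0,1}
String length: 4
Total strings of length 4 = 2^4 = 16
Strings in L = 15
Complement = total - |L|
= 16 - 15
= 1

1


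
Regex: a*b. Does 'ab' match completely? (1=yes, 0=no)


Pattern: a*b
String: 'ab'
Pattern requires: zero or more 'a's followed by exactly one 'b'
Found 1 leading 'a's
Remaining: 'b'
Remaining is exactly 'b' -> match
Result: 1

1


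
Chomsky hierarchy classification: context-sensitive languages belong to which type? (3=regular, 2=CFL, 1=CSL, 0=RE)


Chomsky hierarchy levels:
  Type 3: Regular (DFA/NFA/regex)
  Type 2: Context-free (PDA)
  Type 1: Context-sensitive
  Type 0: Recursively enumerable (TM)
'context-sensitive' corresponds to Type 1

1


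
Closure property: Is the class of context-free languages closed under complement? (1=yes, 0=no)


CFL closure properties:
  Closed under: union, concatenation, Kleene star
  NOT closed under: intersection, complement
Operation 'complement' is in not-closed list -> No (not closed)

0


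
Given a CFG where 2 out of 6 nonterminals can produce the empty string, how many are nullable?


Nonterminals: {S, A, B, C, D, E}
A nonterminal is nullable if it can derive epsilon
Counting nullable nonterminals: 2
Total nullable = 2

2


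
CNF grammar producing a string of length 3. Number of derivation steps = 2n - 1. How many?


Chomsky Normal Form derivation:
String length n = 3
Each step either:
  - Splits a nonterminal into two (n-1 such steps)
  - Converts a nonterminal to terminal (n such steps)
Total = (n-1) + n = 2n - 1
= 2(3) - 1
= 6 - 1
= 5

5


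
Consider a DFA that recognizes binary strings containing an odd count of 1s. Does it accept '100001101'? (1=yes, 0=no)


DFA has 2 states: q_even (start, accept=no) and q_odd
Processing string '100001101' character by character:
  Position 0: read '1', 1-count=1 -> q_odd
  Position 1: read '0', 1-count=1 -> q_odd (no change)
  Position 2: read '0', 1-count=1 -> q_odd (no change)
  Position 3: read '0', 1-count=1 -> q_odd (no change)
  Position 4: read '0', 1-count=1 -> q_odd (no change)
  Position 5: read '1', 1-count=2 -> q_even
  Position 6: read '1', 1-count=3 -> q_odd
  Position 7: read '0', 1-count=3 -> q_odd (no change)
  Position 8: read '1', 1-count=4 -> q_even
Final state: q_even, total 1s = 4 (even); the DFA requires an odd count -> reject

0


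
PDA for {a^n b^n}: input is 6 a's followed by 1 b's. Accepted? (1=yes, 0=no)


Language requires equal numbers of a's and b's
PDA pushes for each 'a', pops for each 'b'
Number of a's = 6
Number of b's = 1
6 != 1 -> Reject

0


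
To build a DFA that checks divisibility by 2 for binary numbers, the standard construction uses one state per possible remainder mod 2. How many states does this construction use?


Divisibility by 2 is tracked via the remainder mod 2: 0, 1, ..., 1
The construction assigns one state to each remainder
Number of remainders = 2

2


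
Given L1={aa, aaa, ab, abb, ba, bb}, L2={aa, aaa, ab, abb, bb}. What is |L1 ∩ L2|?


L1 = {aa, aaa, ab, abb, ba, bb}
L2 = {aa, aaa, ab, abb, bb}
Checking each string in L1 against L2:
  'aa': in L2? Yes
  'aaa': in L2? Yes
  'ab': in L2? Yes
  'abb': in L2? Yes
  'ba': in L2? No
  'bb': in L2? Yes
Intersection = {aa, aaa, ab, abb, bb}
|L1 ∩ L2| = 5

5


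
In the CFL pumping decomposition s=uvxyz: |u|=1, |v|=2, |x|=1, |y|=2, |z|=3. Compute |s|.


|s| = |u| + |v| + |x| + |y| + |z|
= 1 + 2 + 1 + 2 + 3
= 3 + 1 + 5
= 4 + 5
= 9

9


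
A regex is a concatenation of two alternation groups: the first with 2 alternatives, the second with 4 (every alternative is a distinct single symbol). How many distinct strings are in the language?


First group: 2 alternatives
Second group: 4 alternatives
Concatenation: each choice from group 1 pairs with each from group 2
Total = 2 x 4 = 8

8


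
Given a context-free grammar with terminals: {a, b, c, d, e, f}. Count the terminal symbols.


Terminal symbols: a, b, c, d, e, f
Counting each: a (#1), b (#2), c (#3), d (#4), e (#5), f (#6)
Total = 6

6


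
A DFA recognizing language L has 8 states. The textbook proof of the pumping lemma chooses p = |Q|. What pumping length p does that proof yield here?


Pumping lemma for regular languages (standard proof):
Take p = |Q|, the number of DFA states.
Any string of length >= |Q| passes through |Q|+1 states while reading its first |Q| symbols,
so by pigeonhole some state repeats, giving the loop that can be pumped.
Here |Q| = 8
Therefore the proof uses p = 8

8


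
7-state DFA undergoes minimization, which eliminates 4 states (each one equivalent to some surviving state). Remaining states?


Original DFA: 7 states
Redundant states removed: 4
Minimized states = original - removed
= 7 - 4
= 3

3


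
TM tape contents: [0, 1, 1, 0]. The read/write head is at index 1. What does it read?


Tape: [0, 1, 1, 0]
Positions: 0 1 2 3
Values:    0 1 1 0
Head at position 1
tape[1] = 1

1


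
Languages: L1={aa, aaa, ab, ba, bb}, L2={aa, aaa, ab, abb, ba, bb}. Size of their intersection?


L1 = {aa, aaa, ab, ba, bb}
L2 = {aa, aaa, ab, abb, ba, bb}
Checking each string in L1 against L2:
  'aa': in L2? Yes
  'aaa': in L2? Yes
  'ab': in L2? Yes
  'ba': in L2? Yes
  'bb': in L2? Yes
Intersection = {aa, aaa, ab, ba, bb}
|L1 ∩ L2| = 5

5


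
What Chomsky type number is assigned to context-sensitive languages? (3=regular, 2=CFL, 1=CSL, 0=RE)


Chomsky hierarchy levels:
  Type 3: Regular (DFA/NFA/regex)
  Type 2: Context-free (PDA)
  Type 1: Context-sensitive
  Type 0: Recursively enumerable (TM)
'context-sensitive' corresponds to Type 1

1


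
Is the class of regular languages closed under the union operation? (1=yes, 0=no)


Regular languages are closed under:
- Union (DFA product construction)
- Intersection (DFA product construction)
- Complement (swap accept/reject states)
- Concatenation (NFA construction)
- Kleene star (NFA construction)
union is in this list
Therefore: closed

1


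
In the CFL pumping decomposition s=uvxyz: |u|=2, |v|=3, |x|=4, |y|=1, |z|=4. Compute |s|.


|s| = |u| + |v| + |x| + |y| + |z|
= 2 + 3 + 4 + 1 + 4
= 5 + 4 + 5
= 9 + 5
= 14

14


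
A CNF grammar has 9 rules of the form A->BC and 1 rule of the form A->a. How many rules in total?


CNF allows two rule forms:
  A -> BC (binary): 9 rules
  A -> a (terminal): 1 rule
Total = 9 + 1 = 10

10


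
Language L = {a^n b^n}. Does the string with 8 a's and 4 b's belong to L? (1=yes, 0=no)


Language requires equal numbers of a's and b's
PDA pushes for each 'a', pops for each 'b'
Number of a's = 8
Number of b's = 4
8 != 4 -> Reject

0


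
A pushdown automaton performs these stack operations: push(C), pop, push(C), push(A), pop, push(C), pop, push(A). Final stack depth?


Tracing stack operations:
  push(C) -> stack = [C], depth=1
  pop -> removed C, stack = [], depth=0
  push(C) -> stack = [C], depth=1
  push(A) -> stack = [C,A], depth=2
  pop -> removed A, stack = [C], depth=1
  push(C) -> stack = [C,C], depth=2
  pop -> removed C, stack = [C], depth=1
  push(A) -> stack = [C,A], depth=2
Final depth = 2

2


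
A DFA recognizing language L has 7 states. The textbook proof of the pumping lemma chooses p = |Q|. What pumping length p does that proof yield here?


Pumping lemma for regular languages (standard proof):
Take p = |Q|, the number of DFA states.
Any string of length >= |Q| passes through |Q|+1 states while reading its first |Q| symbols,
so by pigeonhole some state repeats, giving the loop that can be pumped.
Here |Q| = 7
Therefore the proof uses p = 7

7


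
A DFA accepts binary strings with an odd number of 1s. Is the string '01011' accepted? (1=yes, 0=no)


DFA has 2 states: q_even (start, accept=no) and q_odd
Processing string '01011' character by character:
  Position 0: read '0', 1-count=0 -> q_even (no change)
  Position 1: read '1', 1-count=1 -> q_odd
  Position 2: read '0', 1-count=1 -> q_odd (no change)
  Position 3: read '1', 1-count=2 -> q_even
  Position 4: read '1', 1-count=3 -> q_odd
Final state: q_odd, total 1s = 3 (odd); the DFA requires an odd count -> accept

1


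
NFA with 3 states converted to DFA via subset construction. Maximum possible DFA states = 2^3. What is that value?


NFA has 3 states
Subset construction: each DFA state = subset of NFA states
Maximum subsets = 2^3
2^3 = 8

8


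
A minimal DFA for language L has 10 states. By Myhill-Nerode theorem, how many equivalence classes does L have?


Myhill-Nerode theorem:
Number of equivalence classes = number of states in minimal DFA
Minimal DFA states = 10
Therefore equivalence classes = 10

10


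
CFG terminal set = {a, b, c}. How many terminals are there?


Terminal symbols: a, b, c
Counting each: a (#1), b (#2), c (#3)
Total = 3

3


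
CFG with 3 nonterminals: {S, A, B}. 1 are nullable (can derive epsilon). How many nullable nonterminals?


Nonterminals: {S, A, B}
A nonterminal is nullable if it can derive epsilon
Counting nullable nonterminals: 1
Total nullable = 1

1


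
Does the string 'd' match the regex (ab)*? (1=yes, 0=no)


Pattern: (ab)*
String: 'd'
Pattern requires: zero or more repetitions of 'ab'
Length 1 is odd -> cannot be (ab)* -> no match
Result: 0

0


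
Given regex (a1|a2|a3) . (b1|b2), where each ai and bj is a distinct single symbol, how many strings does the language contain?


First group: 3 alternatives
Second group: 2 alternatives
Concatenation: each choice from group 1 pairs with each from group 2
Total = 3 x 2 = 6

6


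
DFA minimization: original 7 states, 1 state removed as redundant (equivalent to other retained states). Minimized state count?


Original DFA: 7 states
Redundant states removed: 1
Minimized states = original - removed
= 7 - 1
= 6

6


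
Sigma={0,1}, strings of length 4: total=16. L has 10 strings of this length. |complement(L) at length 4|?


Alphabet: {0,1}
String length: 4
Total strings of length 4 = 2^4 = 16
Strings in L = 10
Complement = total - |L|
= 16 - 10
= 6

6


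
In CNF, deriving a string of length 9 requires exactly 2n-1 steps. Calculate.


Chomsky Normal Form derivation:
String length n = 9
Each step either:
  - Splits a nonterminal into two (n-1 such steps)
  - Converts a nonterminal to terminal (n such steps)
Total = (n-1) + n = 2n - 1
= 2(9) - 1
= 18 - 1
= 17

17


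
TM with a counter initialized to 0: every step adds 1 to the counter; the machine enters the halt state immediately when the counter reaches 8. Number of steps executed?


Counter starts at 0. Counting sequence:
  Step 1: counter = 1
  Step 2: counter = 2
  Step 3: counter = 3
  Step 4: counter = 4
  Step 5: counter = 5
  Step 6: counter = 6
  Step 7: counter = 7
  Step 8: counter = 8
Counter reached 8 -> halt
Total steps = 8

8


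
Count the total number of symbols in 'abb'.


String: 'abb'
Counting characters:
  'a' appears 1 time(s)
  'b' appears 2 time(s)
Total length = 1 + 2 = 3

3


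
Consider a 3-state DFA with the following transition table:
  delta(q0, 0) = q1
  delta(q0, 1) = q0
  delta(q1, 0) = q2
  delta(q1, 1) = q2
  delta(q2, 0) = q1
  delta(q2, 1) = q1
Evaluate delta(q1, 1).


Looking up transition function:
delta(q1, 1) in the table
Row: q1, Column: 1
Result: q2

q2


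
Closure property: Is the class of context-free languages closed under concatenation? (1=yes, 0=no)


CFL closure properties:
  Closed under: union, concatenation, Kleene star
  NOT closed under: intersection, complement
Operation 'concatenation' is in closed list -> Yes (closed)

1


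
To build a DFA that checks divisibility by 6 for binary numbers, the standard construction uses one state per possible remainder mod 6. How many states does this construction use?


Divisibility by 6 is tracked via the remainder mod 6: 0, 1, ..., 5
The construction assigns one state to each remainder
Number of remainders = 6

6


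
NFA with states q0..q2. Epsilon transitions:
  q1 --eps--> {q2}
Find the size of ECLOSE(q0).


Starting from q0
Initialize closure = {q0}
q0 has no outgoing epsilon transitions -> nothing to add
Final closure: {q0}
Size = 1

1


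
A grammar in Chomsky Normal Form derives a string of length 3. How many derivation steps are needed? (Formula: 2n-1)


Chomsky Normal Form derivation:
String length n = 3
Each step either:
  - Splits a nonterminal into two (n-1 such steps)
  - Converts a nonterminal to terminal (n such steps)
Total = (n-1) + n = 2n - 1
= 2(3) - 1
= 6 - 1
= 5

5


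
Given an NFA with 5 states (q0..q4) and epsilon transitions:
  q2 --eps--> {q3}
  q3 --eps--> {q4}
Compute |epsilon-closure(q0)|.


Starting from q0
Initialize closure = {q0}
q0 has no outgoing epsilon transitions -> nothing to add
Final closure: {q0}
Size = 1

1


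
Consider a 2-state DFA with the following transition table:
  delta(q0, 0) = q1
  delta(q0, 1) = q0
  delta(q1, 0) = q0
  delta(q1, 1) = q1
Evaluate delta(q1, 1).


Looking up transition function:
delta(q1, 1) in the table
Row: q1, Column: 1
Result: q1

q1


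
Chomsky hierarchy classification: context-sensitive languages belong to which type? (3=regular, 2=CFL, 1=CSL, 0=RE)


Chomsky hierarchy levels:
  Type 3: Regular (DFA/NFA/regex)
  Type 2: Context-free (PDA)
  Type 1: Context-sensitive
  Type 0: Recursively enumerable (TM)
'context-sensitive' corresponds to Type 1

1


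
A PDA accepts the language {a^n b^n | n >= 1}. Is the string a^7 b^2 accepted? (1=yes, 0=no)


Language requires equal numbers of a's and b's
PDA pushes for each 'a', pops for each 'b'
Number of a's = 7
Number of b's = 2
7 != 2 -> Reject

0


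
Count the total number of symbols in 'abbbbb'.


String: 'abbbbb'
Counting characters:
  'a' appears 1 time(s)
  'b' appears 5 time(s)
Total length = 1 + 5 = 6

6


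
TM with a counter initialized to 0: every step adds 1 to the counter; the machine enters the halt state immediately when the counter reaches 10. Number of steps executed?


Counter starts at 0. Counting sequence:
  Step 1: counter = 1
  Step 2: counter = 2
  Step 3: counter = 3
  Step 4: counter = 4
  Step 5: counter = 5
  Step 6: counter = 6
  ...
  Step 10: counter = 10
Counter reached 10 -> halt
Total steps = 10

10


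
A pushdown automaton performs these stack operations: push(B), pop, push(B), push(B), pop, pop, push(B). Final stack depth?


Tracing stack operations:
  push(B) -> stack = [B], depth=1
  pop -> removed B, stack = [], depth=0
  push(B) -> stack = [B], depth=1
  push(B) -> stack = [B,B], depth=2
  pop -> removed B, stack = [B], depth=1
  pop -> removed B, stack = [], depth=0
  push(B) -> stack = [B], depth=1
Final depth = 1

1


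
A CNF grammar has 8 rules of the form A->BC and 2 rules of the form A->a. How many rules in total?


CNF allows two rule forms:
  A -> BC (binary): 8 rules
  A -> a (terminal): 2 rules
Total = 8 + 2 = 10

10


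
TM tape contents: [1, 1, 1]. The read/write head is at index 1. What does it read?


Tape: [1, 1, 1]
Positions: 0 1 2
Values:    1 1 1
Head at position 1
tape[1] = 1

1


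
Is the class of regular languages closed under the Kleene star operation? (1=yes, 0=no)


Regular languages are closed under:
- Union (DFA product construction)
- Intersection (DFA product construction)
- Complement (swap accept/reject states)
- Concatenation (NFA construction)
- Kleene star (NFA construction)
Kleene star is in this list
Therefore: closed

1


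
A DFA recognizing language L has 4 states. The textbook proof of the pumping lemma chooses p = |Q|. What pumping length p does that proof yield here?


Pumping lemma for regular languages (standard proof):
Take p = |Q|, the number of DFA states.
Any string of length >= |Q| passes through |Q|+1 states while reading its first |Q| symbols,
so by pigeonhole some state repeats, giving the loop that can be pumped.
Here |Q| = 4
Therefore the proof uses p = 4

4


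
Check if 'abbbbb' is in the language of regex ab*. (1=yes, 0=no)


Pattern: ab*
String: 'abbbbb'
Pattern requires: exactly one 'a' followed by zero or more 'b's
First char is 'a' -> OK
Rest 'bbbbb': all b's? Yes
Result: 1

1


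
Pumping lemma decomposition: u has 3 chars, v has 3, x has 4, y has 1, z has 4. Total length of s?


|s| = |u| + |v| + |x| + |y| + |z|
= 3 + 3 + 4 + 1 + 4
= 6 + 4 + 5
= 10 + 5
= 15

15


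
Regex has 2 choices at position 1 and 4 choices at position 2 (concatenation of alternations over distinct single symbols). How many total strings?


First group: 2 alternatives
Second group: 4 alternatives
Concatenation: each choice from group 1 pairs with each from group 2
Total = 2 x 4 = 8

8


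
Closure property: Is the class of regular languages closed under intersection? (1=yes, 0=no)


Regular languages are closed under all standard operations:
- Union: Yes (product construction)
- Intersection: Yes (product construction)
- Complement: Yes (swap accept/reject)
- Concatenation: Yes (NFA construction)
Operation: intersection -> Closed

1


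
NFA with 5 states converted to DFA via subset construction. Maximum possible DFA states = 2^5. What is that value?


NFA has 5 states
Subset construction: each DFA state = subset of NFA states
Maximum subsets = 2^5
2^5 = 32

32


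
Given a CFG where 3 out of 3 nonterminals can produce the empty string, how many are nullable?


Nonterminals: {S, A, B}
A nonterminal is nullable if it can derive epsilon
Counting nullable nonterminals: 3
Total nullable = 3

3


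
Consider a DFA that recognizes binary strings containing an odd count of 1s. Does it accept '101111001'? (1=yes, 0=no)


DFA has 2 states: q_even (start, accept=no) and q_odd
Processing string '101111001' character by character:
  Position 0: read '1', 1-count=1 -> q_odd
  Position 1: read '0', 1-count=1 -> q_odd (no change)
  Position 2: read '1', 1-count=2 -> q_even
  Position 3: read '1', 1-count=3 -> q_odd
  Position 4: read '1', 1-count=4 -> q_even
  Position 5: read '1', 1-count=5 -> q_odd
  Position 6: read '0', 1-count=5 -> q_odd (no change)
  Position 7: read '0', 1-count=5 -> q_odd (no change)
  Position 8: read '1', 1-count=6 -> q_even
Final state: q_even, total 1s = 6 (even); the DFA requires an odd count -> reject

0


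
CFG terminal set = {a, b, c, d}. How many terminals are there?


Terminal symbols: a, b, c, d
Counting each: a (#1), b (#2), c (#3), d (#4)
Total = 4

4


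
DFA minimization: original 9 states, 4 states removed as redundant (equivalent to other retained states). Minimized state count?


Original DFA: 9 states
Redundant states removed: 4
Minimized states = original - removed
= 9 - 4
= 5

5


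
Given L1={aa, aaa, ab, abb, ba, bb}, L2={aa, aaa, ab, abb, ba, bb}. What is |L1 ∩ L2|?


L1 = {aa, aaa, ab, abb, ba, bb}
L2 = {aa, aaa, ab, abb, ba, bb}
Checking each string in L1 against L2:
  'aa': in L2? Yes
  'aaa': in L2? Yes
  'ab': in L2? Yes
  'abb': in L2? Yes
  'ba': in L2? Yes
  'bb': in L2? Yes
Intersection = {aa, aaa, ab, abb, ba, bb}
|L1 ∩ L2| = 6

6


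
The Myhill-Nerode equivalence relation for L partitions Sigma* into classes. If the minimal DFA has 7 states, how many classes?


Myhill-Nerode theorem:
Number of equivalence classes = number of states in minimal DFA
Minimal DFA states = 7
Therefore equivalence classes = 7

7


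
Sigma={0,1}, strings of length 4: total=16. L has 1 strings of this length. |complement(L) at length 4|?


Alphabet: {0,1}
String length: 4
Total strings of length 4 = 2^4 = 16
Strings in L = 1
Complement = total - |L|
= 16 - 1
= 15

15


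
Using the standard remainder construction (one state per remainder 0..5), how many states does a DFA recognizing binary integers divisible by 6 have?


Divisibility by 6 is tracked via the remainder mod 6: 0, 1, ..., 5
The construction assigns one state to each remainder
Number of remainders = 6

6


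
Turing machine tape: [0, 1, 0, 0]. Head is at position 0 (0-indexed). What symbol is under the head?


Tape: [0, 1, 0, 0]
Positions: 0 1 2 3
Values:    0 1 0 0
Head at position 0
tape[0] = 0

0


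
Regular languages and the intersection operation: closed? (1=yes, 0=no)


Regular languages are closed under all standard operations:
- Union: Yes (product construction)
- Intersection: Yes (product construction)
- Complement: Yes (swap accept/reject)
- Concatenation: Yes (NFA construction)
Operation: intersection -> Closed

1


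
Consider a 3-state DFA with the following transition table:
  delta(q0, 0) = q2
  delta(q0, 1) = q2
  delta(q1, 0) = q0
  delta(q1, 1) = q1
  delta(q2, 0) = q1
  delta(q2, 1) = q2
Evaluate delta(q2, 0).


Looking up transition function:
delta(q2, 0) in the table
Row: q2, Column: 0
Result: q1

q1


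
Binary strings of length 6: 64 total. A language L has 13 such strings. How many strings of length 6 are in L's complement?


Alphabet: {0,1}
String length: 6
Total strings of length 6 = 2^6 = 64
Strings in L = 13
Complement = total - |L|
= 64 - 13
= 51

51


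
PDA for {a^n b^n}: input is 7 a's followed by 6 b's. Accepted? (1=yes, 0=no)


Language requires equal numbers of a's and b's
PDA pushes for each 'a', pops for each 'b'
Number of a's = 7
Number of b's = 6
7 != 6 -> Reject

0


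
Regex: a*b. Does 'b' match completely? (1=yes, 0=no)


Pattern: a*b
String: 'b'
Pattern requires: zero or more 'a's followed by exactly one 'b'
Found 0 leading 'a's
Remaining: 'b'
Remaining is exactly 'b' -> match
Result: 1

1


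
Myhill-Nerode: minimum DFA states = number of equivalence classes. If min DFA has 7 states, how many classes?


Myhill-Nerode theorem:
Number of equivalence classes = number of states in minimal DFA
Minimal DFA states = 7
Therefore equivalence classes = 7

7


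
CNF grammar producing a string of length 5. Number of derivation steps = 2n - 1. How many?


Chomsky Normal Form derivation:
String length n = 5
Each step either:
  - Splits a nonterminal into two (n-1 such steps)
  - Converts a nonterminal to terminal (n such steps)
Total = (n-1) + n = 2n - 1
= 2(5) - 1
= 10 - 1
= 9

9


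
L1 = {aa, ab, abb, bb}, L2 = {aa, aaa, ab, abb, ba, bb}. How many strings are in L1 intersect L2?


L1 = {aa, ab, abb, bb}
L2 = {aa, aaa, ab, abb, ba, bb}
Checking each string in L1 against L2:
  'aa': in L2? Yes
  'ab': in L2? Yes
  'abb': in L2? Yes
  'bb': in L2? Yes
Intersection = {aa, ab, abb, bb}
|L1 ∩ L2| = 4

4


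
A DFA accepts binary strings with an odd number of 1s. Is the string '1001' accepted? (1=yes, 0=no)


DFA has 2 states: q_even (start, accept=no) and q_odd
Processing string '1001' character by character:
  Position 0: read '1', 1-count=1 -> q_odd
  Position 1: read '0', 1-count=1 -> q_odd (no change)
  Position 2: read '0', 1-count=1 -> q_odd (no change)
  Position 3: read '1', 1-count=2 -> q_even
Final state: q_even, total 1s = 2 (even); the DFA requires an odd count -> reject

0


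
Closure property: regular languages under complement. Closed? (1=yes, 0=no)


Regular languages are closed under:
- Union (DFA product construction)
- Intersection (DFA product construction)
- Complement (swap accept/reject states)
- Concatenation (NFA construction)
- Kleene star (NFA construction)
complement is in this list
Therefore: closed

1


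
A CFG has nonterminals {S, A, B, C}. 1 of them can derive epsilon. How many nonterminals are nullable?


Nonterminals: {S, A, B, C}
A nonterminal is nullable if it can derive epsilon
Counting nullable nonterminals: 1
Total nullable = 1

1


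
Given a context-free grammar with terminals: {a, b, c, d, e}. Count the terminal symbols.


Terminal symbols: a, b, c, d, e
Counting each: a (#1), b (#2), c (#3), d (#4), e (#5)
Total = 5

5


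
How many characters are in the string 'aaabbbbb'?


String: 'aaabbbbb'
Counting characters:
  'a' appears 3 time(s)
  'b' appears 5 time(s)
Total length = 3 + 5 = 8

8


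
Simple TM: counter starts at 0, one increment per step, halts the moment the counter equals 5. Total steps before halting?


Counter starts at 0. Counting sequence:
  Step 1: counter = 1
  Step 2: counter = 2
  Step 3: counter = 3
  Step 4: counter = 4
  Step 5: counter = 5
Counter reached 5 -> halt
Total steps = 5

5


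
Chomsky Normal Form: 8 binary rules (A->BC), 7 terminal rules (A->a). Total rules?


CNF allows two rule forms:
  A -> BC (binary): 8 rules
  A -> a (terminal): 7 rules
Total = 8 + 7 = 15

15


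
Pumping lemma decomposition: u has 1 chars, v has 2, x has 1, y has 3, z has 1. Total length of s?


|s| = |u| + |v| + |x| + |y| + |z|
= 1 + 2 + 1 + 3 + 1
= 3 + 1 + 4
= 4 + 4
= 8

8


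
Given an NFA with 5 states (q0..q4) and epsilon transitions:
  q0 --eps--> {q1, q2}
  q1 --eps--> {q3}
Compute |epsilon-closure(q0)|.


Starting from q0
Initialize closure = {q0}
Follow epsilon from q0 -> add q1
Follow epsilon from q0 -> add q2
Follow epsilon from q1 -> add q3
Final closure: {q0, q1, q2, q3}
Size = 4

4


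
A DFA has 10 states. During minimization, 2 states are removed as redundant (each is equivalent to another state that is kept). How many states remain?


Original DFA: 10 states
Redundant states removed: 2
Minimized states = original - removed
= 10 - 2
= 8

8


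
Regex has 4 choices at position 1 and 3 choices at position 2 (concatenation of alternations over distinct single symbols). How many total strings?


First group: 4 alternatives
Second group: 3 alternatives
Concatenation: each choice from group 1 pairs with each from group 2
Total = 4 x 3 = 12

12


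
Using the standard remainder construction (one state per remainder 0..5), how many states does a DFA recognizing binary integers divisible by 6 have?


Divisibility by 6 is tracked via the remainder mod 6: 0, 1, ..., 5
The construction assigns one state to each remainder
Number of remainders = 6

6


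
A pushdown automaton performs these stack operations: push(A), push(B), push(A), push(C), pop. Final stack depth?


Tracing stack operations:
  push(A) -> stack = [A], depth=1
  push(B) -> stack = [A,B], depth=2
  push(A) -> stack = [A,B,A], depth=3
  push(C) -> stack = [A,B,A,C], depth=4
  pop -> removed C, stack = [A,B,A], depth=3
Final depth = 3

3


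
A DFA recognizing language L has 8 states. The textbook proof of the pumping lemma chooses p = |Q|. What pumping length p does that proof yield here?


Pumping lemma for regular languages (standard proof):
Take p = |Q|, the number of DFA states.
Any string of length >= |Q| passes through |Q|+1 states while reading its first |Q| symbols,
so by pigeonhole some state repeats, giving the loop that can be pumped.
Here |Q| = 8
Therefore the proof uses p = 8

8
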